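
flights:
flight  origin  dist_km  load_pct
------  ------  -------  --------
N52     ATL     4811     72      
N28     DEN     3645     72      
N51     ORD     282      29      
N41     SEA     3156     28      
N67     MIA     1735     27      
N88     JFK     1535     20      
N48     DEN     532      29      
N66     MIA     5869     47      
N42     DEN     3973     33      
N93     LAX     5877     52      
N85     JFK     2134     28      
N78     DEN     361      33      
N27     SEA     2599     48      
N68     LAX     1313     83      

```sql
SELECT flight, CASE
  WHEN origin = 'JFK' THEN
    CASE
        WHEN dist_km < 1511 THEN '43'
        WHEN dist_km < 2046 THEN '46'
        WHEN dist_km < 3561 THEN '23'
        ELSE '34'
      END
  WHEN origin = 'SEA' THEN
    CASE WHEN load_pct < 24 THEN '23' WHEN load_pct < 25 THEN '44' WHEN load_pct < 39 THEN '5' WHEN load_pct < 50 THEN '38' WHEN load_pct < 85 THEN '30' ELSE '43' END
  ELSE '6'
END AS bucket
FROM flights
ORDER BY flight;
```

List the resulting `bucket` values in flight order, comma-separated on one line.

38, 6, 5, 6, 6, 6, 6, 6, 6, 6, 6, 23, 46, 6

flight=N27: origin='SEA' → inner[load_pct < 50] → 38
flight=N28: origin='DEN' → outer ELSE → 6
flight=N41: origin='SEA' → inner[load_pct < 39] → 5
flight=N42: origin='DEN' → outer ELSE → 6
flight=N48: origin='DEN' → outer ELSE → 6
flight=N51: origin='ORD' → outer ELSE → 6
flight=N52: origin='ATL' → outer ELSE → 6
flight=N66: origin='MIA' → outer ELSE → 6
flight=N67: origin='MIA' → outer ELSE → 6
flight=N68: origin='LAX' → outer ELSE → 6
flight=N78: origin='DEN' → outer ELSE → 6
flight=N85: origin='JFK' → inner[dist_km < 3561] → 23
flight=N88: origin='JFK' → inner[dist_km < 2046] → 46
flight=N93: origin='LAX' → outer ELSE → 6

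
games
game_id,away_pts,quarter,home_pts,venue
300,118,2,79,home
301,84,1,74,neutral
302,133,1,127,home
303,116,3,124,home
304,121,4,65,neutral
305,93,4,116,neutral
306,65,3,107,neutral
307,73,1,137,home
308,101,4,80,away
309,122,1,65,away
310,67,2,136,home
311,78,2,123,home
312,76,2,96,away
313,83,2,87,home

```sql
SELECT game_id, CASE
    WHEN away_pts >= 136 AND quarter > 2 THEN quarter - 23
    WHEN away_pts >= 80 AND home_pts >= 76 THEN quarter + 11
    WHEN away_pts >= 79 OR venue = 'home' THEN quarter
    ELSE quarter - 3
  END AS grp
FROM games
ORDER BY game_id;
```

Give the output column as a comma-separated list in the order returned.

13, 1, 12, 14, 4, 15, 0, 1, 15, 1, 2, 2, -1, 13

game_id=300: away_pts >= 80 AND home_pts >= 76 → 13
game_id=301: away_pts >= 79 OR venue = 'home' → 1
game_id=302: away_pts >= 80 AND home_pts >= 76 → 12
game_id=303: away_pts >= 80 AND home_pts >= 76 → 14
game_id=304: away_pts >= 79 OR venue = 'home' → 4
game_id=305: away_pts >= 80 AND home_pts >= 76 → 15
game_id=306: ELSE → 0
game_id=307: away_pts >= 79 OR venue = 'home' → 1
game_id=308: away_pts >= 80 AND home_pts >= 76 → 15
game_id=309: away_pts >= 79 OR venue = 'home' → 1
game_id=310: away_pts >= 79 OR venue = 'home' → 2
game_id=311: away_pts >= 79 OR venue = 'home' → 2
game_id=312: ELSE → -1
game_id=313: away_pts >= 80 AND home_pts >= 76 → 13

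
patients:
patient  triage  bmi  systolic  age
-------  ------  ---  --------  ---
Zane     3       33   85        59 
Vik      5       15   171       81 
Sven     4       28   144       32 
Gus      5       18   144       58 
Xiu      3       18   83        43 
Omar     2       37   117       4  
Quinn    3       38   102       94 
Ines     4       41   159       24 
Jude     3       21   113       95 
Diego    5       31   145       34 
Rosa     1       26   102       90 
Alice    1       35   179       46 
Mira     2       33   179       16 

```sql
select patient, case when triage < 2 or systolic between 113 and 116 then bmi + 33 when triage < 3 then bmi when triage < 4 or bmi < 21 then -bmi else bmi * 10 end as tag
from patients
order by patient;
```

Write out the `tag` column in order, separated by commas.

patient=Alice: triage < 2 or systolic between 113 and 116 → 68
patient=Diego: ELSE → 310
patient=Gus: triage < 4 or bmi < 21 → -18
patient=Ines: ELSE → 410
patient=Jude: triage < 2 or systolic between 113 and 116 → 54
patient=Mira: triage < 3 → 33
patient=Omar: triage < 3 → 37
patient=Quinn: triage < 4 or bmi < 21 → -38
patient=Rosa: triage < 2 or systolic between 113 and 116 → 59
patient=Sven: ELSE → 280
patient=Vik: triage < 4 or bmi < 21 → -15
patient=Xiu: triage < 4 or bmi < 21 → -18
patient=Zane: triage < 4 or bmi < 21 → -33

68, 310, -18, 410, 54, 33, 37, -38, 59, 280, -15, -18, -33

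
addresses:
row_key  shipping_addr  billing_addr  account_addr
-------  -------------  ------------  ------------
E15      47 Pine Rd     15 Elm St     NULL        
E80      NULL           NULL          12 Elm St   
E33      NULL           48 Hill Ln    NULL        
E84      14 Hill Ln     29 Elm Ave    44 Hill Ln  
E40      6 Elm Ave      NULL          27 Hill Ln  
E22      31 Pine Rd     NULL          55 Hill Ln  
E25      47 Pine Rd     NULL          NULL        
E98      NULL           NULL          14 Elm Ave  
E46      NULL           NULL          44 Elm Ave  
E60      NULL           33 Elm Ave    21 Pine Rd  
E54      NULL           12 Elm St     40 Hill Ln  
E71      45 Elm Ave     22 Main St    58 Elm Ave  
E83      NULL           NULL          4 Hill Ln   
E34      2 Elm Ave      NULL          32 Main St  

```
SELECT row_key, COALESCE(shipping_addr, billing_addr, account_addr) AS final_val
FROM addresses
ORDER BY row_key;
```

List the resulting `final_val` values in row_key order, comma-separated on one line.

47 Pine Rd, 31 Pine Rd, 47 Pine Rd, 48 Hill Ln, 2 Elm Ave, 6 Elm Ave, 44 Elm Ave, 12 Elm St, 33 Elm Ave, 45 Elm Ave, 12 Elm St, 4 Hill Ln, 14 Hill Ln, 14 Elm Ave

row_key=E15: shipping_addr=47 Pine Rd → 47 Pine Rd
row_key=E22: shipping_addr=31 Pine Rd → 31 Pine Rd
row_key=E25: shipping_addr=47 Pine Rd → 47 Pine Rd
row_key=E33: shipping_addr=NULL, billing_addr=48 Hill Ln → 48 Hill Ln
row_key=E34: shipping_addr=2 Elm Ave → 2 Elm Ave
row_key=E40: shipping_addr=6 Elm Ave → 6 Elm Ave
row_key=E46: shipping_addr=NULL, billing_addr=NULL, account_addr=44 Elm Ave → 44 Elm Ave
row_key=E54: shipping_addr=NULL, billing_addr=12 Elm St → 12 Elm St
row_key=E60: shipping_addr=NULL, billing_addr=33 Elm Ave → 33 Elm Ave
row_key=E71: shipping_addr=45 Elm Ave → 45 Elm Ave
row_key=E80: shipping_addr=NULL, billing_addr=NULL, account_addr=12 Elm St → 12 Elm St
row_key=E83: shipping_addr=NULL, billing_addr=NULL, account_addr=4 Hill Ln → 4 Hill Ln
row_key=E84: shipping_addr=14 Hill Ln → 14 Hill Ln
row_key=E98: shipping_addr=NULL, billing_addr=NULL, account_addr=14 Elm Ave → 14 Elm Ave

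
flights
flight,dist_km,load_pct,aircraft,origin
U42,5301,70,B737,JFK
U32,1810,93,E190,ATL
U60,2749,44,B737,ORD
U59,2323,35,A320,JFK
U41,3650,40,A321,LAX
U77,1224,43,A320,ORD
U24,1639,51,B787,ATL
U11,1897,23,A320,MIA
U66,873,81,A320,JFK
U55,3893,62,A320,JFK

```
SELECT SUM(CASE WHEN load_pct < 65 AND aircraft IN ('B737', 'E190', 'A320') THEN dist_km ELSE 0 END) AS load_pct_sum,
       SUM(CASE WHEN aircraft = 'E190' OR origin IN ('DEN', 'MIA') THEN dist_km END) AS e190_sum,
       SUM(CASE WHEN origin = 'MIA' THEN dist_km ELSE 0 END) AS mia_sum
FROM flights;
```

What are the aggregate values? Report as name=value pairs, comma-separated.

[load_pct_sum: load_pct < 65 AND aircraft IN ('B737', 'E190', 'A320')]
flight=U42: ✗
flight=U32: ✗
flight=U60: ✓ → 2749
flight=U59: ✓ → 2323
flight=U41: ✗
flight=U77: ✓ → 1224
flight=U24: ✗
flight=U11: ✓ → 1897
flight=U66: ✗
flight=U55: ✓ → 3893
load_pct_sum = 2749 + 2323 + 1224 + 1897 + 3893 = 12086
—
[e190_sum: aircraft = 'E190' OR origin IN ('DEN', 'MIA')]
flight=U42: ✗
flight=U32: ✓ → 1810
flight=U60: ✗
flight=U59: ✗
flight=U41: ✗
flight=U77: ✗
flight=U24: ✗
flight=U11: ✓ → 1897
flight=U66: ✗
flight=U55: ✗
e190_sum = 1810 + 1897 = 3707
—
[mia_sum: origin = 'MIA']
flight=U42: ✗
flight=U32: ✗
flight=U60: ✗
flight=U59: ✗
flight=U41: ✗
flight=U77: ✗
flight=U24: ✗
flight=U11: ✓ → 1897
flight=U66: ✗
flight=U55: ✗
mia_sum = 1897

load_pct_sum=12086, e190_sum=3707, mia_sum=1897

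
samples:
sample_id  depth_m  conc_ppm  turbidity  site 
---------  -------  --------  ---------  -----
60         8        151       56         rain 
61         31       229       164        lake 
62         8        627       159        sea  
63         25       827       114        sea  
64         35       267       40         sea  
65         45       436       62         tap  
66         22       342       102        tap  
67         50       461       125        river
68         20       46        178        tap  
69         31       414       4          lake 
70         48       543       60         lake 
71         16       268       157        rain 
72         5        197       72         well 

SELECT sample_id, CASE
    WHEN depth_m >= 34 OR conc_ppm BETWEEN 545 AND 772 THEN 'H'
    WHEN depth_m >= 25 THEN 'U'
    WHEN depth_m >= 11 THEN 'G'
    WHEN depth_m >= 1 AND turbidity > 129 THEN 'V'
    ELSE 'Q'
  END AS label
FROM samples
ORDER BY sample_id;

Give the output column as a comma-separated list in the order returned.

Q, U, H, U, H, H, G, H, G, U, H, G, Q

sample_id=60: ELSE → Q
sample_id=61: depth_m >= 25 → U
sample_id=62: depth_m >= 34 OR conc_ppm BETWEEN 545 AND 772 → H
sample_id=63: depth_m >= 25 → U
sample_id=64: depth_m >= 34 OR conc_ppm BETWEEN 545 AND 772 → H
sample_id=65: depth_m >= 34 OR conc_ppm BETWEEN 545 AND 772 → H
sample_id=66: depth_m >= 11 → G
sample_id=67: depth_m >= 34 OR conc_ppm BETWEEN 545 AND 772 → H
sample_id=68: depth_m >= 11 → G
sample_id=69: depth_m >= 25 → U
sample_id=70: depth_m >= 34 OR conc_ppm BETWEEN 545 AND 772 → H
sample_id=71: depth_m >= 11 → G
sample_id=72: ELSE → Q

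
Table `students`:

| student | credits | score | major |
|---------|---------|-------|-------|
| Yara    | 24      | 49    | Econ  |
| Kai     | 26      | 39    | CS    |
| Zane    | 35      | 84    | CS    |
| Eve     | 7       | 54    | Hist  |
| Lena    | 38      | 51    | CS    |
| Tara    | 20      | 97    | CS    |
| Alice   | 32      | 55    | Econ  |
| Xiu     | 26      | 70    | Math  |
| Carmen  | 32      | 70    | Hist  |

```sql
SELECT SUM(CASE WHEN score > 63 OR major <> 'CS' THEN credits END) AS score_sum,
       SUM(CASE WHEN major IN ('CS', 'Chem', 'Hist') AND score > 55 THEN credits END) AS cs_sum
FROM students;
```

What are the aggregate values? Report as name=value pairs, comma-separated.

[score_sum: score > 63 OR major <> 'CS']
student=Yara: ✓ → 24
student=Kai: ✗
student=Zane: ✓ → 35
student=Eve: ✓ → 7
student=Lena: ✗
student=Tara: ✓ → 20
student=Alice: ✓ → 32
student=Xiu: ✓ → 26
student=Carmen: ✓ → 32
score_sum = 24 + 35 + 7 + 20 + 32 + 26 + 32 = 176
—
[cs_sum: major IN ('CS', 'Chem', 'Hist') AND score > 55]
student=Yara: ✗
student=Kai: ✗
student=Zane: ✓ → 35
student=Eve: ✗
student=Lena: ✗
student=Tara: ✓ → 20
student=Alice: ✗
student=Xiu: ✗
student=Carmen: ✓ → 32
cs_sum = 35 + 20 + 32 = 87

score_sum=176, cs_sum=87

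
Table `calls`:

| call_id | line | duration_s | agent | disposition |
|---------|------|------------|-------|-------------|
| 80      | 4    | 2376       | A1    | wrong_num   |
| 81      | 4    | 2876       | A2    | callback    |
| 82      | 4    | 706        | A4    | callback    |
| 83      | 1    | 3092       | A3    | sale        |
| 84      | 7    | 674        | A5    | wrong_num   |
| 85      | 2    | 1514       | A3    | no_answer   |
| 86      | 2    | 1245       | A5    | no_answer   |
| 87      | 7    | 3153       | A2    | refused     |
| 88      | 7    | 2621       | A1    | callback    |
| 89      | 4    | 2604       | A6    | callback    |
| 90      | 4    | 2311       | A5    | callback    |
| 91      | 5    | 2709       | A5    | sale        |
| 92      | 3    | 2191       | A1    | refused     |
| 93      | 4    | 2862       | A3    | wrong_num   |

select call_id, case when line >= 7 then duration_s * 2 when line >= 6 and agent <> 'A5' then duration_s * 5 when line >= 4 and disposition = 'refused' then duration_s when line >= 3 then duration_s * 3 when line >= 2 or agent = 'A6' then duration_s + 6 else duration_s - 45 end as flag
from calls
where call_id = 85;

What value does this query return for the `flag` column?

1520

call_id = 85: line=2, duration_s=1514, agent=A3, disposition=no_answer.
line >= 7 → false
line >= 6 and agent <> 'A5' → false
line >= 4 and disposition = 'refused' → false
line >= 3 → false
line >= 2 or agent = 'A6' → true → 1520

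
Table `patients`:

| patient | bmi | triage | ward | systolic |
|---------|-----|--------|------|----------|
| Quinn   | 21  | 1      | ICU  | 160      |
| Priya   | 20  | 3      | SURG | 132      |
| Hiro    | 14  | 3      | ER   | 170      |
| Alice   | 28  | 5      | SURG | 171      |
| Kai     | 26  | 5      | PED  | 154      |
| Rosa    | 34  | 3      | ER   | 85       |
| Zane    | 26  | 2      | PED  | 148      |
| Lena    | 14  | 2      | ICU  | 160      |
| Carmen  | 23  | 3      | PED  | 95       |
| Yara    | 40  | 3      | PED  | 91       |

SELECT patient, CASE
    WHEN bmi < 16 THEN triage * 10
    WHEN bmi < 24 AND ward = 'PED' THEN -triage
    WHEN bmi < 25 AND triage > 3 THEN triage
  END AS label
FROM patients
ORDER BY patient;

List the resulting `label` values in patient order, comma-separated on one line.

patient=Alice: (no match → NULL) → NULL
patient=Carmen: bmi < 24 AND ward = 'PED' → -3
patient=Hiro: bmi < 16 → 30
patient=Kai: (no match → NULL) → NULL
patient=Lena: bmi < 16 → 20
patient=Priya: (no match → NULL) → NULL
patient=Quinn: (no match → NULL) → NULL
patient=Rosa: (no match → NULL) → NULL
patient=Yara: (no match → NULL) → NULL
patient=Zane: (no match → NULL) → NULL

NULL, -3, 30, NULL, 20, NULL, NULL, NULL, NULL, NULL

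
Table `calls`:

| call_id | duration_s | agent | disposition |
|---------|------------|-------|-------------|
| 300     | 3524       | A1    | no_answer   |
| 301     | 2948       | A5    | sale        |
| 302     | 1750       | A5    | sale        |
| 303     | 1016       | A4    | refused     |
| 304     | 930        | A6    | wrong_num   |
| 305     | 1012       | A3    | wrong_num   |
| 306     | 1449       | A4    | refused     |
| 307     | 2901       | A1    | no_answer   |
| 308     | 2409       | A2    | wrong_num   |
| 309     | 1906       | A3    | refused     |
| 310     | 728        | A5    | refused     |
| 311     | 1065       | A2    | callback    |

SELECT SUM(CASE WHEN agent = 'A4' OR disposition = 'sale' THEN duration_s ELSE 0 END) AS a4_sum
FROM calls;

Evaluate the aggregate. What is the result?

7163

call_id=300: ✗
call_id=301: ✓ → 2948
call_id=302: ✓ → 1750
call_id=303: ✓ → 1016
call_id=304: ✗
call_id=305: ✗
call_id=306: ✓ → 1449
call_id=307: ✗
call_id=308: ✗
call_id=309: ✗
call_id=310: ✗
call_id=311: ✗
a4_sum = 2948 + 1750 + 1016 + 1449 = 7163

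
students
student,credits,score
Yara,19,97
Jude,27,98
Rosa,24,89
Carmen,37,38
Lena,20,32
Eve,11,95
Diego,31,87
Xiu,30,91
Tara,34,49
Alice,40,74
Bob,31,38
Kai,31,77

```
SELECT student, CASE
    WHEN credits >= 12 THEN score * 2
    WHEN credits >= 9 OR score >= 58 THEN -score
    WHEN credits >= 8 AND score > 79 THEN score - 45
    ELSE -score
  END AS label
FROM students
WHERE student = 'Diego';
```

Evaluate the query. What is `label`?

student = Diego: credits=31, score=87.
credits >= 12 → true → 174

174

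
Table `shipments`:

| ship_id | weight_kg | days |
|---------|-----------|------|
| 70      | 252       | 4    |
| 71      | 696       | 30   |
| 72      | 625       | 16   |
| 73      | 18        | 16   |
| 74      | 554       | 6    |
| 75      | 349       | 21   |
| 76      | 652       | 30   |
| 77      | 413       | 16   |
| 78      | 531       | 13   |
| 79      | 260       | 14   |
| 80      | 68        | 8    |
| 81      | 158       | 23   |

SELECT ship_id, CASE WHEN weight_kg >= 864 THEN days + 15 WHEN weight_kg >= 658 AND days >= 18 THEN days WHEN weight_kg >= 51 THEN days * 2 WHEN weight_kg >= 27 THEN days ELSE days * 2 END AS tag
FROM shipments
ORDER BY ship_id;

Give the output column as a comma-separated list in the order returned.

8, 30, 32, 32, 12, 42, 60, 32, 26, 28, 16, 46

ship_id=70: weight_kg >= 51 → 8
ship_id=71: weight_kg >= 658 AND days >= 18 → 30
ship_id=72: weight_kg >= 51 → 32
ship_id=73: ELSE → 32
ship_id=74: weight_kg >= 51 → 12
ship_id=75: weight_kg >= 51 → 42
ship_id=76: weight_kg >= 51 → 60
ship_id=77: weight_kg >= 51 → 32
ship_id=78: weight_kg >= 51 → 26
ship_id=79: weight_kg >= 51 → 28
ship_id=80: weight_kg >= 51 → 16
ship_id=81: weight_kg >= 51 → 46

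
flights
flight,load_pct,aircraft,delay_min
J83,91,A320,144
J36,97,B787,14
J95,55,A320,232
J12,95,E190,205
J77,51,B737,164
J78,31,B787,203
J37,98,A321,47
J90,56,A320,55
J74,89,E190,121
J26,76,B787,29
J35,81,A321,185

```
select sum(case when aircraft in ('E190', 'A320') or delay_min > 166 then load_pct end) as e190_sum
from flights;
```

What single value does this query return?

flight=J83: ✓ → 91
flight=J36: ✗
flight=J95: ✓ → 55
flight=J12: ✓ → 95
flight=J77: ✗
flight=J78: ✓ → 31
flight=J37: ✗
flight=J90: ✓ → 56
flight=J74: ✓ → 89
flight=J26: ✗
flight=J35: ✓ → 81
e190_sum = 91 + 55 + 95 + 31 + 56 + 89 + 81 = 498

498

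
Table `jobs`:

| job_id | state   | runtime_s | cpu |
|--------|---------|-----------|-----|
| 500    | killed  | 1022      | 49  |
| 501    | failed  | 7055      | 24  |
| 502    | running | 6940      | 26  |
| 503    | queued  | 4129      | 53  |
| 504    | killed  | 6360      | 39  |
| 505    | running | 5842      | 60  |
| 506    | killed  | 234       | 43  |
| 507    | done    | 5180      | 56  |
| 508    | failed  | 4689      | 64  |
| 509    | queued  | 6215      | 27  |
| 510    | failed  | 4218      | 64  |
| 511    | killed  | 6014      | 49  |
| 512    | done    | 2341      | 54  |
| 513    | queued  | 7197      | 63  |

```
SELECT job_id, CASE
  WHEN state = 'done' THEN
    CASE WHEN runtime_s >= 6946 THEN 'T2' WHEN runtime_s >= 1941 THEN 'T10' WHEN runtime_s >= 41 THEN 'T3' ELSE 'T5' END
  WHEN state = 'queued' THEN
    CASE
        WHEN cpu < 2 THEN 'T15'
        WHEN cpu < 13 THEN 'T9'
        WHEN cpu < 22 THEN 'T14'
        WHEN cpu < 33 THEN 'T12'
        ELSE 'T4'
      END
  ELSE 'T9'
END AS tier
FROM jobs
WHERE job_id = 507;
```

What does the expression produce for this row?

T10

job_id = 507: state=done, runtime_s=5180, cpu=56.
state='done' → inner[runtime_s >= 1941] → T10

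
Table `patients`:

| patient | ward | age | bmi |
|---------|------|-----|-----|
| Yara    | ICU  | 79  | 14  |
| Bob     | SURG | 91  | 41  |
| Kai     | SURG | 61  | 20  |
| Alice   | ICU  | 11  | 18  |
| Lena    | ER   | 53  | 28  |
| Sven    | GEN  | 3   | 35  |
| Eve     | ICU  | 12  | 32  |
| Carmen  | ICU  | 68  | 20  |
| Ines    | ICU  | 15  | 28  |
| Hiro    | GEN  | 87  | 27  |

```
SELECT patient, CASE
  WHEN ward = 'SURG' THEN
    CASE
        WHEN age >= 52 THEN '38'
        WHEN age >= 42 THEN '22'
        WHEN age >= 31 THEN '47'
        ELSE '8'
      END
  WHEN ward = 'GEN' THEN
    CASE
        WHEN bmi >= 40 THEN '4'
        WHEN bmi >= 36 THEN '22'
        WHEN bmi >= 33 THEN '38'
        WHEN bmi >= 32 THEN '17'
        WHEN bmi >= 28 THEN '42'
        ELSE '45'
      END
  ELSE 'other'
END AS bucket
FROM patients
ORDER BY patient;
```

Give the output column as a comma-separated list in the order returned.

patient=Alice: ward='ICU' → outer ELSE → other
patient=Bob: ward='SURG' → inner[age >= 52] → 38
patient=Carmen: ward='ICU' → outer ELSE → other
patient=Eve: ward='ICU' → outer ELSE → other
patient=Hiro: ward='GEN' → inner[ELSE] → 45
patient=Ines: ward='ICU' → outer ELSE → other
patient=Kai: ward='SURG' → inner[age >= 52] → 38
patient=Lena: ward='ER' → outer ELSE → other
patient=Sven: ward='GEN' → inner[bmi >= 33] → 38
patient=Yara: ward='ICU' → outer ELSE → other

other, 38, other, other, 45, other, 38, other, 38, other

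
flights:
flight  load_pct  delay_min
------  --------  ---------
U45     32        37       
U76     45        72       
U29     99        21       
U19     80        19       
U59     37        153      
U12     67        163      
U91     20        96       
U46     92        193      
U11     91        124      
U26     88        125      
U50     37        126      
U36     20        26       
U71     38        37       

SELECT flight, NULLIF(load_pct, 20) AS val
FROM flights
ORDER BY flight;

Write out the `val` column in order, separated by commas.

91, 67, 80, 88, 99, NULL, 32, 92, 37, 37, 38, 45, NULL

flight=U11: load_pct=91 vs 20: differ → 91
flight=U12: load_pct=67 vs 20: differ → 67
flight=U19: load_pct=80 vs 20: differ → 80
flight=U26: load_pct=88 vs 20: differ → 88
flight=U29: load_pct=99 vs 20: differ → 99
flight=U36: load_pct=20 vs 20: equal → NULL
flight=U45: load_pct=32 vs 20: differ → 32
flight=U46: load_pct=92 vs 20: differ → 92
flight=U50: load_pct=37 vs 20: differ → 37
flight=U59: load_pct=37 vs 20: differ → 37
flight=U71: load_pct=38 vs 20: differ → 38
flight=U76: load_pct=45 vs 20: differ → 45
flight=U91: load_pct=20 vs 20: equal → NULL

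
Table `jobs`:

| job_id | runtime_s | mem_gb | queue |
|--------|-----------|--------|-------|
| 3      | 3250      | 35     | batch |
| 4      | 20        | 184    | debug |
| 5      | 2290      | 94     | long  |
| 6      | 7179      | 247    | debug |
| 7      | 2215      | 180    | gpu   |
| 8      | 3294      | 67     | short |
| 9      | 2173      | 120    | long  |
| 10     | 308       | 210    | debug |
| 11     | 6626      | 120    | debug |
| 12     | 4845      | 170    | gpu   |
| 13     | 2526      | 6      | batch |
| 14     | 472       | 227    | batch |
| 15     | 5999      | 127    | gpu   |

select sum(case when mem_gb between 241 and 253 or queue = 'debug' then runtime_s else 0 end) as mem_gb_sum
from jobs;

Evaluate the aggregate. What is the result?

job_id=3: ✗
job_id=4: ✓ → 20
job_id=5: ✗
job_id=6: ✓ → 7179
job_id=7: ✗
job_id=8: ✗
job_id=9: ✗
job_id=10: ✓ → 308
job_id=11: ✓ → 6626
job_id=12: ✗
job_id=13: ✗
job_id=14: ✗
job_id=15: ✗
mem_gb_sum = 20 + 7179 + 308 + 6626 = 14133

14133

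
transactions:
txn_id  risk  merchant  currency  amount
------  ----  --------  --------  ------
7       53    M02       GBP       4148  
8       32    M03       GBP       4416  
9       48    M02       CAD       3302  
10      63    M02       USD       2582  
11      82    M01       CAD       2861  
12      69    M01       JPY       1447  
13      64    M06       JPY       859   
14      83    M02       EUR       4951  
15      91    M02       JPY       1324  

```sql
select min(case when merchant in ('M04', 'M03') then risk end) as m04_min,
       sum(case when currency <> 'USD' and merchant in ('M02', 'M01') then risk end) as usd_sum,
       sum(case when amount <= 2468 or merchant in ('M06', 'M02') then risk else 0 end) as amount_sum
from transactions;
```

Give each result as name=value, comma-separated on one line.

m04_min=32, usd_sum=426, amount_sum=471

[m04_min: merchant in ('M04', 'M03')]
txn_id=7: ✗
txn_id=8: ✓ → 32
txn_id=9: ✗
txn_id=10: ✗
txn_id=11: ✗
txn_id=12: ✗
txn_id=13: ✗
txn_id=14: ✗
txn_id=15: ✗
m04_min = MIN(32) = 32
—
[usd_sum: currency <> 'USD' and merchant in ('M02', 'M01')]
txn_id=7: ✓ → 53
txn_id=8: ✗
txn_id=9: ✓ → 48
txn_id=10: ✗
txn_id=11: ✓ → 82
txn_id=12: ✓ → 69
txn_id=13: ✗
txn_id=14: ✓ → 83
txn_id=15: ✓ → 91
usd_sum = 53 + 48 + 82 + 69 + 83 + 91 = 426
—
[amount_sum: amount <= 2468 or merchant in ('M06', 'M02')]
txn_id=7: ✓ → 53
txn_id=8: ✗
txn_id=9: ✓ → 48
txn_id=10: ✓ → 63
txn_id=11: ✗
txn_id=12: ✓ → 69
txn_id=13: ✓ → 64
txn_id=14: ✓ → 83
txn_id=15: ✓ → 91
amount_sum = 53 + 48 + 63 + 69 + 64 + 83 + 91 = 471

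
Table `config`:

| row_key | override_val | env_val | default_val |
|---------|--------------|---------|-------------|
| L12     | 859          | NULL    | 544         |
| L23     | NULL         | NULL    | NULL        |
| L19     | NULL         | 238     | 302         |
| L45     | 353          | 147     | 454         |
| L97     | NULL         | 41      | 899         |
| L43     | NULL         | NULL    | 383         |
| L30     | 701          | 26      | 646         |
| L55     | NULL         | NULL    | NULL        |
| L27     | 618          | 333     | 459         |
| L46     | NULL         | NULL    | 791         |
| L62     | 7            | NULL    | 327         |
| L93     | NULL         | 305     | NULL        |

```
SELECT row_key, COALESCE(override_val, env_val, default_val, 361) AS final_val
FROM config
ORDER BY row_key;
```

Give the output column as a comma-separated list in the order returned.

row_key=L12: override_val=859 → 859
row_key=L19: override_val=NULL, env_val=238 → 238
row_key=L23: override_val=NULL, env_val=NULL, default_val=NULL, → literal 361 → 361
row_key=L27: override_val=618 → 618
row_key=L30: override_val=701 → 701
row_key=L43: override_val=NULL, env_val=NULL, default_val=383 → 383
row_key=L45: override_val=353 → 353
row_key=L46: override_val=NULL, env_val=NULL, default_val=791 → 791
row_key=L55: override_val=NULL, env_val=NULL, default_val=NULL, → literal 361 → 361
row_key=L62: override_val=7 → 7
row_key=L93: override_val=NULL, env_val=305 → 305
row_key=L97: override_val=NULL, env_val=41 → 41

859, 238, 361, 618, 701, 383, 353, 791, 361, 7, 305, 41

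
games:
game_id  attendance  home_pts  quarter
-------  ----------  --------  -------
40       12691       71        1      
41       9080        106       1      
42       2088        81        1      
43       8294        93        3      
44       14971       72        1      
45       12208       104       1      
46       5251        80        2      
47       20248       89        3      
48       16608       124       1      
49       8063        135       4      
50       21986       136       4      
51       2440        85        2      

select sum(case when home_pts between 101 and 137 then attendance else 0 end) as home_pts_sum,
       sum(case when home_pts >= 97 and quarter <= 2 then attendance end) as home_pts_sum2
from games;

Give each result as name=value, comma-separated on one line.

home_pts_sum=67945, home_pts_sum2=37896

[home_pts_sum: home_pts between 101 and 137]
game_id=40: ✗
game_id=41: ✓ → 9080
game_id=42: ✗
game_id=43: ✗
game_id=44: ✗
game_id=45: ✓ → 12208
game_id=46: ✗
game_id=47: ✗
game_id=48: ✓ → 16608
game_id=49: ✓ → 8063
game_id=50: ✓ → 21986
game_id=51: ✗
home_pts_sum = 9080 + 12208 + 16608 + 8063 + 21986 = 67945
—
[home_pts_sum2: home_pts >= 97 and quarter <= 2]
game_id=40: ✗
game_id=41: ✓ → 9080
game_id=42: ✗
game_id=43: ✗
game_id=44: ✗
game_id=45: ✓ → 12208
game_id=46: ✗
game_id=47: ✗
game_id=48: ✓ → 16608
game_id=49: ✗
game_id=50: ✗
game_id=51: ✗
home_pts_sum2 = 9080 + 12208 + 16608 = 37896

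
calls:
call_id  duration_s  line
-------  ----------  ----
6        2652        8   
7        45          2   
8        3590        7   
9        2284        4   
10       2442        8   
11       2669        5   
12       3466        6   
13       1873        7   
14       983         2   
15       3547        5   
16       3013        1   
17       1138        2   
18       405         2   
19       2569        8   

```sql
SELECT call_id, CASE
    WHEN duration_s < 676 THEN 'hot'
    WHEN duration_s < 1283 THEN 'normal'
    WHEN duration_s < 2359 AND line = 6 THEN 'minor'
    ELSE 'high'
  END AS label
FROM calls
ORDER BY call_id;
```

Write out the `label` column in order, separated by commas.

high, hot, high, high, high, high, high, high, normal, high, high, normal, hot, high

call_id=6: ELSE → high
call_id=7: duration_s < 676 → hot
call_id=8: ELSE → high
call_id=9: ELSE → high
call_id=10: ELSE → high
call_id=11: ELSE → high
call_id=12: ELSE → high
call_id=13: ELSE → high
call_id=14: duration_s < 1283 → normal
call_id=15: ELSE → high
call_id=16: ELSE → high
call_id=17: duration_s < 1283 → normal
call_id=18: duration_s < 676 → hot
call_id=19: ELSE → high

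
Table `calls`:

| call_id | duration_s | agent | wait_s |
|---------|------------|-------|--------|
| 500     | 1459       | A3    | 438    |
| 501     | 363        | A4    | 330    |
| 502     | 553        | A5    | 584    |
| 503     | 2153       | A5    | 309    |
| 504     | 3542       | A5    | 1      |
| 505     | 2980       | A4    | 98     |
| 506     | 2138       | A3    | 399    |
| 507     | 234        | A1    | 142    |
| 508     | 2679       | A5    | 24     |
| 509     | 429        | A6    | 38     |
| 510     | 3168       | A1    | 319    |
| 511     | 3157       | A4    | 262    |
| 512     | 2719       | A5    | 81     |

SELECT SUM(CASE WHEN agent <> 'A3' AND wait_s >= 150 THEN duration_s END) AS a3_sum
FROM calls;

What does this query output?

9394

call_id=500: ✗
call_id=501: ✓ → 363
call_id=502: ✓ → 553
call_id=503: ✓ → 2153
call_id=504: ✗
call_id=505: ✗
call_id=506: ✗
call_id=507: ✗
call_id=508: ✗
call_id=509: ✗
call_id=510: ✓ → 3168
call_id=511: ✓ → 3157
call_id=512: ✗
a3_sum = 363 + 553 + 2153 + 3168 + 3157 = 9394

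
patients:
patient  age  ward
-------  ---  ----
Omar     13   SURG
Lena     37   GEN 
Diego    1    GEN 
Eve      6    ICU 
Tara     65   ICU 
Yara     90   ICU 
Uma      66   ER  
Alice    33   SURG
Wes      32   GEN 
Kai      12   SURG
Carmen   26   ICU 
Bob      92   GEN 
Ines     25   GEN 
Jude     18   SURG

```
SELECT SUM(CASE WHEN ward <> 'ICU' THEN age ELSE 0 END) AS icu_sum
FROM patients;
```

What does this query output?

patient=Omar: ✓ → 13
patient=Lena: ✓ → 37
patient=Diego: ✓ → 1
patient=Eve: ✗
patient=Tara: ✗
patient=Yara: ✗
patient=Uma: ✓ → 66
patient=Alice: ✓ → 33
patient=Wes: ✓ → 32
patient=Kai: ✓ → 12
patient=Carmen: ✗
patient=Bob: ✓ → 92
patient=Ines: ✓ → 25
patient=Jude: ✓ → 18
icu_sum = 13 + 37 + 1 + 66 + 33 + 32 + 12 + 92 + 25 + 18 = 329

329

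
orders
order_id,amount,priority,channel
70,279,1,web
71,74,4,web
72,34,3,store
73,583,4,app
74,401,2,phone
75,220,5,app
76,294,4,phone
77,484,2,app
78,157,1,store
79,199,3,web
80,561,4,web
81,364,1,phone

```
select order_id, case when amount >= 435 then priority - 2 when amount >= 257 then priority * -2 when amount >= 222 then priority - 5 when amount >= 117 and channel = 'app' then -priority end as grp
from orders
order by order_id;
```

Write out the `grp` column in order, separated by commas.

-2, NULL, NULL, 2, -4, -5, -8, 0, NULL, NULL, 2, -2

order_id=70: amount >= 257 → -2
order_id=71: (no match → NULL) → NULL
order_id=72: (no match → NULL) → NULL
order_id=73: amount >= 435 → 2
order_id=74: amount >= 257 → -4
order_id=75: amount >= 117 and channel = 'app' → -5
order_id=76: amount >= 257 → -8
order_id=77: amount >= 435 → 0
order_id=78: (no match → NULL) → NULL
order_id=79: (no match → NULL) → NULL
order_id=80: amount >= 435 → 2
order_id=81: amount >= 257 → -2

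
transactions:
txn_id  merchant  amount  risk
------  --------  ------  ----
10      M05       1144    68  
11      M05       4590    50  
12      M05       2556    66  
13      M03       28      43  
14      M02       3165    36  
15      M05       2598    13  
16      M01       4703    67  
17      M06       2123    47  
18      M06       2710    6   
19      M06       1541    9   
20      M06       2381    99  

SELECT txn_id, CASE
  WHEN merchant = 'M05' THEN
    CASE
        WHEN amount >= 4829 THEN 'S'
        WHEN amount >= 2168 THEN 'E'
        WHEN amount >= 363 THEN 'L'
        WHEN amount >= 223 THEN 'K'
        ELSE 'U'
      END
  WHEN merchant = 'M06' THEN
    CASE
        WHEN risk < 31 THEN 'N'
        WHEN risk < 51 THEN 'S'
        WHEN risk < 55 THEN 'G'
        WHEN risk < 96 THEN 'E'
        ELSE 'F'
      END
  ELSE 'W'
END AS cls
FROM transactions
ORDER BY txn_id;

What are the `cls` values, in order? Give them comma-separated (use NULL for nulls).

L, E, E, W, W, E, W, S, N, N, F

txn_id=10: merchant='M05' → inner[amount >= 363] → L
txn_id=11: merchant='M05' → inner[amount >= 2168] → E
txn_id=12: merchant='M05' → inner[amount >= 2168] → E
txn_id=13: merchant='M03' → outer ELSE → W
txn_id=14: merchant='M02' → outer ELSE → W
txn_id=15: merchant='M05' → inner[amount >= 2168] → E
txn_id=16: merchant='M01' → outer ELSE → W
txn_id=17: merchant='M06' → inner[risk < 51] → S
txn_id=18: merchant='M06' → inner[risk < 31] → N
txn_id=19: merchant='M06' → inner[risk < 31] → N
txn_id=20: merchant='M06' → inner[ELSE] → F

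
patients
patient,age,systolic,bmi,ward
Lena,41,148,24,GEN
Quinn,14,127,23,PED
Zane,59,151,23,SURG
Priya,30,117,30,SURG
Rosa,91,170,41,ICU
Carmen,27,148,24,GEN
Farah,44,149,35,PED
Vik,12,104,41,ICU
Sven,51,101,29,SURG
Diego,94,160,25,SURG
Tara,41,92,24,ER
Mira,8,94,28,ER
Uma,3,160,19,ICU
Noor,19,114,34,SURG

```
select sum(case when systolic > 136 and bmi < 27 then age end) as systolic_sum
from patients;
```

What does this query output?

224

patient=Lena: ✓ → 41
patient=Quinn: ✗
patient=Zane: ✓ → 59
patient=Priya: ✗
patient=Rosa: ✗
patient=Carmen: ✓ → 27
patient=Farah: ✗
patient=Vik: ✗
patient=Sven: ✗
patient=Diego: ✓ → 94
patient=Tara: ✗
patient=Mira: ✗
patient=Uma: ✓ → 3
patient=Noor: ✗
systolic_sum = 41 + 59 + 27 + 94 + 3 = 224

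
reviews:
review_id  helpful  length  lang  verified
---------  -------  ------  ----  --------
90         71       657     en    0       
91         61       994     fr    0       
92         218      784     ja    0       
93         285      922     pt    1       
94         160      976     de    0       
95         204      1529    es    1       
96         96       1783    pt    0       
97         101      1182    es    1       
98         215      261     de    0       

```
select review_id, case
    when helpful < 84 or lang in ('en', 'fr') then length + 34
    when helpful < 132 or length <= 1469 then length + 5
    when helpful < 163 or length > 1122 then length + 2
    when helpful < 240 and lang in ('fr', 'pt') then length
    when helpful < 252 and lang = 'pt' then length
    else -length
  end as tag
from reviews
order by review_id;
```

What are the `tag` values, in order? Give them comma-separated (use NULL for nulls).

review_id=90: helpful < 84 or lang in ('en', 'fr') → 691
review_id=91: helpful < 84 or lang in ('en', 'fr') → 1028
review_id=92: helpful < 132 or length <= 1469 → 789
review_id=93: helpful < 132 or length <= 1469 → 927
review_id=94: helpful < 132 or length <= 1469 → 981
review_id=95: helpful < 163 or length > 1122 → 1531
review_id=96: helpful < 132 or length <= 1469 → 1788
review_id=97: helpful < 132 or length <= 1469 → 1187
review_id=98: helpful < 132 or length <= 1469 → 266

691, 1028, 789, 927, 981, 1531, 1788, 1187, 266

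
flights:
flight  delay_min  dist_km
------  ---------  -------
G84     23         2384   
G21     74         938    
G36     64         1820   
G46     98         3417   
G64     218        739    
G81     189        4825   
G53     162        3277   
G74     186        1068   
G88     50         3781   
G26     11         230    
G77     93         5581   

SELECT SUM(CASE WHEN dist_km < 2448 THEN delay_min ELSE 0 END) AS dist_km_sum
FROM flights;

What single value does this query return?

flight=G84: ✓ → 23
flight=G21: ✓ → 74
flight=G36: ✓ → 64
flight=G46: ✗
flight=G64: ✓ → 218
flight=G81: ✗
flight=G53: ✗
flight=G74: ✓ → 186
flight=G88: ✗
flight=G26: ✓ → 11
flight=G77: ✗
dist_km_sum = 23 + 74 + 64 + 218 + 186 + 11 = 576

576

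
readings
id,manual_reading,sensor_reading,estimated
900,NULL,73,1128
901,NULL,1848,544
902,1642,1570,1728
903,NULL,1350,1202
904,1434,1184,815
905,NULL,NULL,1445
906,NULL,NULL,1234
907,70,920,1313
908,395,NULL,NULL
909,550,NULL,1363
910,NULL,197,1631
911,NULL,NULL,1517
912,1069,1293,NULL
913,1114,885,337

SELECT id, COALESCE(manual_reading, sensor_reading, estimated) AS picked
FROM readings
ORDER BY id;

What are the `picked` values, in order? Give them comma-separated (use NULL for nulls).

id=900: manual_reading=NULL, sensor_reading=73 → 73
id=901: manual_reading=NULL, sensor_reading=1848 → 1848
id=902: manual_reading=1642 → 1642
id=903: manual_reading=NULL, sensor_reading=1350 → 1350
id=904: manual_reading=1434 → 1434
id=905: manual_reading=NULL, sensor_reading=NULL, estimated=1445 → 1445
id=906: manual_reading=NULL, sensor_reading=NULL, estimated=1234 → 1234
id=907: manual_reading=70 → 70
id=908: manual_reading=395 → 395
id=909: manual_reading=550 → 550
id=910: manual_reading=NULL, sensor_reading=197 → 197
id=911: manual_reading=NULL, sensor_reading=NULL, estimated=1517 → 1517
id=912: manual_reading=1069 → 1069
id=913: manual_reading=1114 → 1114

73, 1848, 1642, 1350, 1434, 1445, 1234, 70, 395, 550, 197, 1517, 1069, 1114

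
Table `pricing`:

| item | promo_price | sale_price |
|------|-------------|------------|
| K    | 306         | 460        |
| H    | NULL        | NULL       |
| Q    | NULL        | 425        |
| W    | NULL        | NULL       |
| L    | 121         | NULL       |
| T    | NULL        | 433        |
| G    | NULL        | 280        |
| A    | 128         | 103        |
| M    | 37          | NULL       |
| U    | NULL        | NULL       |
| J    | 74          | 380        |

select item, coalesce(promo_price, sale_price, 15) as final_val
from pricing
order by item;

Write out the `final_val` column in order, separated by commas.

item=A: promo_price=128 → 128
item=G: promo_price=NULL, sale_price=280 → 280
item=H: promo_price=NULL, sale_price=NULL, → literal 15 → 15
item=J: promo_price=74 → 74
item=K: promo_price=306 → 306
item=L: promo_price=121 → 121
item=M: promo_price=37 → 37
item=Q: promo_price=NULL, sale_price=425 → 425
item=T: promo_price=NULL, sale_price=433 → 433
item=U: promo_price=NULL, sale_price=NULL, → literal 15 → 15
item=W: promo_price=NULL, sale_price=NULL, → literal 15 → 15

128, 280, 15, 74, 306, 121, 37, 425, 433, 15, 15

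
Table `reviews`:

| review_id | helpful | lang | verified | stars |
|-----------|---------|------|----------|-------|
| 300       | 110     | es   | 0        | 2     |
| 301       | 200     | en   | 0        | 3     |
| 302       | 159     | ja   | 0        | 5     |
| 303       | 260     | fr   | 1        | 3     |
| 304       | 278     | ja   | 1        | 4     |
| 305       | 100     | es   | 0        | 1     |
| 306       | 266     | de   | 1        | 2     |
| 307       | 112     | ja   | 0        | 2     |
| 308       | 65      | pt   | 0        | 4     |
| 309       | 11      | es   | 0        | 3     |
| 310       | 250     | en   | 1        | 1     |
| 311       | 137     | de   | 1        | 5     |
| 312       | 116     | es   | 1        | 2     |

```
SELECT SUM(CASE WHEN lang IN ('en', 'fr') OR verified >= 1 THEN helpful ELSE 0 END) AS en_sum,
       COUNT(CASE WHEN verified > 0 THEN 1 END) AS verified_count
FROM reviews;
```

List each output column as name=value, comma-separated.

en_sum=1507, verified_count=6

[en_sum: lang IN ('en', 'fr') OR verified >= 1]
review_id=300: ✗
review_id=301: ✓ → 200
review_id=302: ✗
review_id=303: ✓ → 260
review_id=304: ✓ → 278
review_id=305: ✗
review_id=306: ✓ → 266
review_id=307: ✗
review_id=308: ✗
review_id=309: ✗
review_id=310: ✓ → 250
review_id=311: ✓ → 137
review_id=312: ✓ → 116
en_sum = 200 + 260 + 278 + 266 + 250 + 137 + 116 = 1507
—
[verified_count: verified > 0]
review_id=300: ✗
review_id=301: ✗
review_id=302: ✗
review_id=303: ✓ → 1
review_id=304: ✓ → 1
review_id=305: ✗
review_id=306: ✓ → 1
review_id=307: ✗
review_id=308: ✗
review_id=309: ✗
review_id=310: ✓ → 1
review_id=311: ✓ → 1
review_id=312: ✓ → 1
verified_count = COUNT(1, 1, 1, 1, 1, 1) = 6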